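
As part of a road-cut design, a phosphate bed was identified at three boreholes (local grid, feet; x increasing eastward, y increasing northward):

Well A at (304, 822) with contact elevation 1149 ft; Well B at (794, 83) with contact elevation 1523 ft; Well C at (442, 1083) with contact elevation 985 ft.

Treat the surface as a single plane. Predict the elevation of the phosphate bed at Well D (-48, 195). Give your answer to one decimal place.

Let the plane be z = a·x + b·y + c.
Well B−Well A: 490a − 739b = 374;  Well C−Well A: 138a + 261b = −164.
Solving gives a = −0.102588, b = −0.574111.
Then c = 1149 − a·304 − b·822 = 1652.11.
At (-48, 195): z = 4.9 − 112.0 + 1652.11 = 1545.1 ft.

1545.1 ft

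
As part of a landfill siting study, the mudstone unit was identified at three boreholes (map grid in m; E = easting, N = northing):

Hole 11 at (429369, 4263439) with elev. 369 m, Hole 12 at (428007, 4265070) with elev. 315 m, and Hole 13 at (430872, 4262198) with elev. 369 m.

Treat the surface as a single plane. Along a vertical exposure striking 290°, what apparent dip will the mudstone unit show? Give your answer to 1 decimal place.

Two edge vectors: Hole 11→Hole 12 = (-1362, 1631, -54), Hole 11→Hole 13 = (1503, -1241, 0).
Normal n = (Hole 11→Hole 12) × (Hole 11→Hole 13) = (-67014, -81162, -761151).
So ∂z/∂E = −n_x/n_z = −0.08804 and ∂z/∂N = −n_y/n_z = −0.10663.
Unit vector along 290° is (sin 290°, cos 290°) = (-0.9397, 0.3420).
Slope in that direction = a·(-0.9397) + b·(0.3420) = 0.04626.
Apparent dip = arctan|0.04626| = 2.6° (true dip is 7.9°, so apparent ≤ true as expected).

2.6°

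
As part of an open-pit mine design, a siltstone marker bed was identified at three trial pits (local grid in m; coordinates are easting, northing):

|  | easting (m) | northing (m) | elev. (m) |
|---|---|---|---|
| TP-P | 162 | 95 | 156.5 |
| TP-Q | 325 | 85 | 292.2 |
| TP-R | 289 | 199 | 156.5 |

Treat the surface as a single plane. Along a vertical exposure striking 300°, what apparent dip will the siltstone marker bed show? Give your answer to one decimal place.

Let the plane be z = a·easting + b·northing + c.
TP-Q−TP-P: 163a − 10b = 135.7;  TP-R−TP-P: 127a + 104b = 0.
Solving gives a = 0.77449, b = −0.94577.
Unit vector along 300° is (sin 300°, cos 300°) = (-0.8660, 0.5000).
Slope in that direction = a·(-0.8660) + b·(0.5000) = −1.14362.
Apparent dip = arctan|1.14362| = 48.8° (true dip is 50.7°, so apparent ≤ true as expected).

48.8°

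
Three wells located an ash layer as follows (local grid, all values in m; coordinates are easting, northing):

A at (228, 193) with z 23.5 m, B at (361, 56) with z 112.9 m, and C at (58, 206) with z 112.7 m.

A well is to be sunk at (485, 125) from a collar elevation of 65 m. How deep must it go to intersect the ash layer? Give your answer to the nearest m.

116 m

Let the plane be z = a·easting + b·northing + c.
B−A: 133a − 137b = 89.4;  C−A: −170a + 13b = 89.2.
Solving gives a = −0.62069, b = −1.25512.
Then c = 23.5 − a·228 − b·193 = 407.25.
At (485, 125): z_contact = −301.0 − 156.9 + 407.25 = -50.7 m.
Depth below ground = 65 − (-50.7) = 116 m.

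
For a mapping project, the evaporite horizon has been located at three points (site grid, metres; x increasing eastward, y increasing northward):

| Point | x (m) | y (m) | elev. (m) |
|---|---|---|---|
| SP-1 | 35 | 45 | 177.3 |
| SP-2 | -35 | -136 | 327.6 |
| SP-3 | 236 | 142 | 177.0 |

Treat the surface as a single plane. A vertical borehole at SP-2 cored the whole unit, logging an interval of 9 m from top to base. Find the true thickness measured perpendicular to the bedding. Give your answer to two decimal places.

Let the plane be z = a·x + b·y + c.
SP-2−SP-1: −70a − 181b = 150.3;  SP-3−SP-1: 201a + 97b = −0.3.
Solving gives a = 0.49085, b = −1.02022.
|∇z| = √(a²+b²) = 1.13216, so dip δ = arctan(1.13216) = 48.55°.
True thickness = vertical thickness × cos δ = 9 × cos 48.55° = 5.96 m.

5.96 m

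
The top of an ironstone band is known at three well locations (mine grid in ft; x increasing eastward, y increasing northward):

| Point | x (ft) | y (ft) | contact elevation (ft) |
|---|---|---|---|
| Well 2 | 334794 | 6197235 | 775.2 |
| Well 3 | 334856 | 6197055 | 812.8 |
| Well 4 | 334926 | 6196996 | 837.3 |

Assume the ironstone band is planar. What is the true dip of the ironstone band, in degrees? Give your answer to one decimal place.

15.4°

Two edge vectors: Well 2→Well 3 = (62, -180, 37.6), Well 2→Well 4 = (132, -239, 62.1).
Normal n = (Well 2→Well 3) × (Well 2→Well 4) = (-2191.6, 1113, 8942).
So ∂z/∂x = −n_x/n_z = 0.24509 and ∂z/∂y = −n_y/n_z = −0.12447.
Gradient magnitude |∇z| = √(a² + b²) = √(0.06007 + 0.01549) = 0.27489.
True dip = arctan(0.27489) = 15.4°, dipping toward WNW (azimuth ≈ 297°).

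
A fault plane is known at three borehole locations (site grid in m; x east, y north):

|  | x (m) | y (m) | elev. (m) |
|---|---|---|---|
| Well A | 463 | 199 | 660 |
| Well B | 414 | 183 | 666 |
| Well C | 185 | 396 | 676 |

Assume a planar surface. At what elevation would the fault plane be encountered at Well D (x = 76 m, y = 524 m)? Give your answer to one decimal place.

Let the plane be z = a·x + b·y + c.
Well B−Well A: −49a − 16b = 6;  Well C−Well A: −278a + 197b = 16.
Solving gives a = −0.10198, b = −0.06269.
Then c = 660 − a·463 − b·199 = 719.69.
At (76, 524): z = −7.8 − 32.8 + 719.69 = 679.1 m.

679.1 m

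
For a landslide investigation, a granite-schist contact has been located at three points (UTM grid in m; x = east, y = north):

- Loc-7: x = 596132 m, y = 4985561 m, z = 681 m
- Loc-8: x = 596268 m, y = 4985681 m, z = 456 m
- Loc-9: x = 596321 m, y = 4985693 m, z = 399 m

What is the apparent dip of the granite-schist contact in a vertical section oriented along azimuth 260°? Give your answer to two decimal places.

45.44°

Two edge vectors: Loc-7→Loc-8 = (136, 120, -225), Loc-7→Loc-9 = (189, 132, -282).
Normal n = (Loc-7→Loc-8) × (Loc-7→Loc-9) = (-4140, -4173, -4728).
So ∂z/∂x = −n_x/n_z = −0.87563 and ∂z/∂y = −n_y/n_z = −0.88261.
Unit vector along 260° is (sin 260°, cos 260°) = (-0.9848, -0.1736).
Slope in that direction = a·(-0.9848) + b·(-0.1736) = 1.01560.
Apparent dip = arctan|1.01560| = 45.44° (true dip is 51.2°, so apparent ≤ true as expected).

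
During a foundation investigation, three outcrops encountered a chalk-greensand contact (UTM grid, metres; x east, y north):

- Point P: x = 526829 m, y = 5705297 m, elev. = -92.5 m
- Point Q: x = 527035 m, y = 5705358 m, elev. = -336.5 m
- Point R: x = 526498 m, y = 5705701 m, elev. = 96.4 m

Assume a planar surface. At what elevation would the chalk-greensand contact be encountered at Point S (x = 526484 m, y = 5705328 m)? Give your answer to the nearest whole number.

262 m

Two edge vectors: Point P→Point Q = (206, 61, -244), Point P→Point R = (-331, 404, 188.9).
Normal n = (Point P→Point Q) × (Point P→Point R) = (110098.9, 41850.6, 103415).
So ∂z/∂x = −n_x/n_z = −1.06463182 and ∂z/∂y = −n_y/n_z = −0.40468597.
Intercept c from Point P: -92.5 + 560878.92 + 2308853.67 = 2869640.09.
At (526484, 5705328): z = −560511.6 − 2308866.2 + 2869640.09 = 262.3 m.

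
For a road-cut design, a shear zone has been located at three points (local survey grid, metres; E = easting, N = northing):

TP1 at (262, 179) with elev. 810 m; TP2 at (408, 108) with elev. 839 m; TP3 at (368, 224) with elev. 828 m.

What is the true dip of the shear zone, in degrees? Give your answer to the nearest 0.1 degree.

Let the plane be z = a·E + b·N + c.
TP2−TP1: 146a − 71b = 29;  TP3−TP1: 106a + 45b = 18.
Solving gives a = 0.18324, b = −0.03164.
Gradient magnitude |∇z| = √(a² + b²) = √(0.03358 + 0.00100) = 0.18596.
True dip = arctan(0.18596) = 10.5°, dipping toward W (azimuth ≈ 280°).

10.5°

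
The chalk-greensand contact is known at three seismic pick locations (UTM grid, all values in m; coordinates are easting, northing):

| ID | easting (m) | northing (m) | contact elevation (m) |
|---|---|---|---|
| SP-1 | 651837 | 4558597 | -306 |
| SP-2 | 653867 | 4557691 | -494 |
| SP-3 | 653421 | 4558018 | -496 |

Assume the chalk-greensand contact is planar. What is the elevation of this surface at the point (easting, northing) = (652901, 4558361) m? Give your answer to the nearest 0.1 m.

-485.4 m

Let the plane be z = a·easting + b·northing + c.
SP-2−SP-1: 2030a − 906b = −188;  SP-3−SP-1: 1584a − 579b = −190.
Solving gives a = −0.243664672, b = −0.338453957.
Then c = -306 − a·651837 − b·4558597 = 1701398.84.
At (652901, 4558361): z = −159088.9 − 1542795.3 + 1701398.84 = -485.4 m.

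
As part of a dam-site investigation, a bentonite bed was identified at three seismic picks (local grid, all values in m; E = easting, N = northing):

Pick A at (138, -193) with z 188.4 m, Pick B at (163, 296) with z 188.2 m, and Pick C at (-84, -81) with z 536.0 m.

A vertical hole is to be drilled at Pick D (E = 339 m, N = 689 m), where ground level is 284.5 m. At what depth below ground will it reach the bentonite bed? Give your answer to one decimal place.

334.5 m

Let the plane be z = a·E + b·N + c.
Pick B−Pick A: 25a + 489b = −0.2;  Pick C−Pick A: −222a + 112b = 347.6.
Solving gives a = −1.52660, b = 0.07764.
Then c = 188.4 − a·138 − b·-193 = 414.05.
At (339, 689): z_contact = −517.52 + 53.49 + 414.05 = -49.97 m.
Depth below ground = 284.5 − (-49.97) = 334.5 m.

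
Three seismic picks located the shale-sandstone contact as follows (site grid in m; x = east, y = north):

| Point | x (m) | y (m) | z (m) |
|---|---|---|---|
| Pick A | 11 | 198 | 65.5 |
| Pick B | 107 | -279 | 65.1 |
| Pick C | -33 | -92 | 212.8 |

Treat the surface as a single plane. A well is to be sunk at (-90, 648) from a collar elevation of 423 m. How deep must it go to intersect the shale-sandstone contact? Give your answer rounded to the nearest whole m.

Let the plane be z = a·x + b·y + c.
Pick B−Pick A: 96a − 477b = −0.4;  Pick C−Pick A: −44a − 290b = 147.3.
Solving gives a = −1.44135, b = −0.28924.
Then c = 65.5 − a·11 − b·198 = 138.63.
At (-90, 648): z_contact = 129.7 − 187.4 + 138.63 = 80.9 m.
Depth below ground = 423 − 80.9 = 342 m.

342 m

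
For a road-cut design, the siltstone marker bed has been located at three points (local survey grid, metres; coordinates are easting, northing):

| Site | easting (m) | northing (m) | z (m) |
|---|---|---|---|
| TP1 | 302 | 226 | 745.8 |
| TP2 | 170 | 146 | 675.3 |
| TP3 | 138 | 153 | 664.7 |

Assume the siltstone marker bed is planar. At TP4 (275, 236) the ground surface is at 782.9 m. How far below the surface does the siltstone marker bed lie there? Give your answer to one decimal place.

45.0 m

Let the plane be z = a·easting + b·northing + c.
TP2−TP1: −132a − 80b = −70.5;  TP3−TP1: −164a − 73b = −81.1.
Solving gives a = 0.38505, b = 0.24592.
Then c = 745.8 − a·302 − b·226 = 573.94.
At (275, 236): z_contact = 105.89 + 58.04 + 573.94 = 737.86 m.
Depth below ground = 782.9 − 737.86 = 45.0 m.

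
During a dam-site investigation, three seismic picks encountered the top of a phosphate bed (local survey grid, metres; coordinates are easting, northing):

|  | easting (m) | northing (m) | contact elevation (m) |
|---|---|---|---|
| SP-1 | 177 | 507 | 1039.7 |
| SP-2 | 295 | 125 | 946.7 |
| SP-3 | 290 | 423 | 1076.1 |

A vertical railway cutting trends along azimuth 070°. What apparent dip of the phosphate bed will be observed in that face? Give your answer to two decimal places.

Two edge vectors: SP-1→SP-2 = (118, -382, -93), SP-1→SP-3 = (113, -84, 36.4).
Normal n = (SP-1→SP-2) × (SP-1→SP-3) = (-21716.8, -14804.2, 33254).
So ∂z/∂easting = −n_x/n_z = 0.65306 and ∂z/∂northing = −n_y/n_z = 0.44519.
Unit vector along 070° is (sin 70°, cos 70°) = (0.9397, 0.3420).
Slope in that direction = a·(0.9397) + b·(0.3420) = 0.76594.
Apparent dip = arctan|0.76594| = 37.45° (true dip is 38.3°, so apparent ≤ true as expected).

37.45°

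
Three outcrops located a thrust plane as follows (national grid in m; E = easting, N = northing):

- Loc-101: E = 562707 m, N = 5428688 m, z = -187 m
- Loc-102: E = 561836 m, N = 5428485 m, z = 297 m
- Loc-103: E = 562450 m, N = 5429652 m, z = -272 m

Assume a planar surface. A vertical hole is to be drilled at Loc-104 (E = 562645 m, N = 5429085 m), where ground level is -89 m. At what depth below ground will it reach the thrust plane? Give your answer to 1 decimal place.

Let the plane be z = a·E + b·N + c.
Loc-102−Loc-101: −871a − 203b = 484;  Loc-103−Loc-101: −257a + 964b = −85.
Solving gives a = −0.503827588, b = −0.222493454.
Then c = -187 − a·562707 − b·5428688 = 1491167.86.
At (562645, 5429085): z_contact = −283476.07 − 1207935.88 + 1491167.86 = -244.09 m.
Depth below ground = -89 − (-244.09) = 155.1 m.

155.1 m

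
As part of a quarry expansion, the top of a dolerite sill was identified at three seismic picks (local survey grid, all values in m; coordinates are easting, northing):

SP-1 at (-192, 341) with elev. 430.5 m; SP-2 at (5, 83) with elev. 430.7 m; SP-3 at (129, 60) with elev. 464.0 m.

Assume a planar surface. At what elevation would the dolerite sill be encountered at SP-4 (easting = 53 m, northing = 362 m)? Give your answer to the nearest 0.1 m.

Two edge vectors: SP-1→SP-2 = (197, -258, 0.2), SP-1→SP-3 = (321, -281, 33.5).
Normal n = (SP-1→SP-2) × (SP-1→SP-3) = (-8586.8, -6535.3, 27461).
So ∂z/∂easting = −n_x/n_z = 0.31269 and ∂z/∂northing = −n_y/n_z = 0.23798.
Intercept c from SP-1: 430.5 + 60.04 − 81.15 = 409.38.
At (53, 362): z = 16.6 + 86.2 + 409.38 = 512.1 m.

512.1 m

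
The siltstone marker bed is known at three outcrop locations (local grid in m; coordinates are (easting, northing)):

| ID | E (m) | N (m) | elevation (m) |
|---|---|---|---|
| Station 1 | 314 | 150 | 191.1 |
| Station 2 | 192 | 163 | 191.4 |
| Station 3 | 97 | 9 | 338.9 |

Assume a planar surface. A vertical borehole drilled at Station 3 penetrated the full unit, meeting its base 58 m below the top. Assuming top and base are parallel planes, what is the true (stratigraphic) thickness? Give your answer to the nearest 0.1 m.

43.1 m

Two edge vectors: Station 1→Station 2 = (-122, 13, 0.3), Station 1→Station 3 = (-217, -141, 147.8).
Normal n = (Station 1→Station 2) × (Station 1→Station 3) = (1963.7, 17966.5, 20023).
So ∂z/∂E = −n_x/n_z = −0.09807 and ∂z/∂N = −n_y/n_z = −0.89729.
|∇z| = √(a²+b²) = 0.90264, so dip δ = arctan(0.90264) = 42.07°.
True thickness = vertical thickness × cos δ = 58 × cos 42.07° = 43.1 m.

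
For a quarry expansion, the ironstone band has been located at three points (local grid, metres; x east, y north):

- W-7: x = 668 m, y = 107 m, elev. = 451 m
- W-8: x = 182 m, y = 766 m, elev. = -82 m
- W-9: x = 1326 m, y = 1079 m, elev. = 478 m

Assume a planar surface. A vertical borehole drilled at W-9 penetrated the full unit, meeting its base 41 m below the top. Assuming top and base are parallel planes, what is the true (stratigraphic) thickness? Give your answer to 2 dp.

Two edge vectors: W-7→W-8 = (-486, 659, -533), W-7→W-9 = (658, 972, 27).
Normal n = (W-7→W-8) × (W-7→W-9) = (535869, -337592, -906014).
So ∂z/∂x = −n_x/n_z = 0.59146 and ∂z/∂y = −n_y/n_z = −0.37261.
|∇z| = √(a²+b²) = 0.69904, so dip δ = arctan(0.69904) = 34.96°.
True thickness = vertical thickness × cos δ = 41 × cos 34.96° = 33.60 m.

33.60 m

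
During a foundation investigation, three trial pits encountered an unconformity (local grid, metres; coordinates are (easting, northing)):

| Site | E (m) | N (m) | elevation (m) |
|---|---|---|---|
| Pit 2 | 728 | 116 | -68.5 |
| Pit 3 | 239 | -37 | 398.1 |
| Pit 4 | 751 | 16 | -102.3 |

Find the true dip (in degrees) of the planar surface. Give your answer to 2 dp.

Let the plane be z = a·E + b·N + c.
Pit 3−Pit 2: −489a − 153b = 466.6;  Pit 4−Pit 2: 23a − 100b = −33.8.
Solving gives a = −0.98879, b = 0.11058.
Gradient magnitude |∇z| = √(a² + b²) = √(0.97771 + 0.01223) = 0.99495.
True dip = arctan(0.99495) = 44.86°, dipping toward E (azimuth ≈ 096°).

44.86°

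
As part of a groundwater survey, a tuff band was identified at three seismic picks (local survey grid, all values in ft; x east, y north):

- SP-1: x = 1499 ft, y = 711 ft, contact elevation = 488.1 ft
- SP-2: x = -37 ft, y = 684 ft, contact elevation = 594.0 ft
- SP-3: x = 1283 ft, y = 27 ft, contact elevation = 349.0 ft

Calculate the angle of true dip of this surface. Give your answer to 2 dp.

Two edge vectors: SP-1→SP-2 = (-1536, -27, 105.9), SP-1→SP-3 = (-216, -684, -139.1).
Normal n = (SP-1→SP-2) × (SP-1→SP-3) = (76191.3, -236532, 1044792).
So ∂z/∂x = −n_x/n_z = −0.07292 and ∂z/∂y = −n_y/n_z = 0.22639.
Gradient magnitude |∇z| = √(a² + b²) = √(0.00532 + 0.05125) = 0.23785.
True dip = arctan(0.23785) = 13.38°, dipping toward SSE (azimuth ≈ 162°).

13.38°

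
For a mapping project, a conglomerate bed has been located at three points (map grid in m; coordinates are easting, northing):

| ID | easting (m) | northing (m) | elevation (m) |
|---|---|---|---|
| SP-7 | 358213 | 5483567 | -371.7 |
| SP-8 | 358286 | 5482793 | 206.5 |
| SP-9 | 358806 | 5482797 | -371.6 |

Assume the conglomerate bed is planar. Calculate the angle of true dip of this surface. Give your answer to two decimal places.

Two edge vectors: SP-7→SP-8 = (73, -774, 578.2), SP-7→SP-9 = (593, -770, 0.1).
Normal n = (SP-7→SP-8) × (SP-7→SP-9) = (445136.6, 342865.3, 402772).
So ∂z/∂easting = −n_x/n_z = −1.10518 and ∂z/∂northing = −n_y/n_z = −0.85126.
Gradient magnitude |∇z| = √(a² + b²) = √(1.22143 + 0.72465) = 1.39502.
True dip = arctan(1.39502) = 54.37°, dipping toward NE (azimuth ≈ 052°).

54.37°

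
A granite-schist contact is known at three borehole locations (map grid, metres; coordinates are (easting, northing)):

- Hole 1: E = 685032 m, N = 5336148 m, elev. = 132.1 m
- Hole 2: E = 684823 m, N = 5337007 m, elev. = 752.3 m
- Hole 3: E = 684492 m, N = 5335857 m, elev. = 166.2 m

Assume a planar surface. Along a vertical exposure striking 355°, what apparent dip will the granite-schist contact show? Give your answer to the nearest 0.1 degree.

33.3°

Let the plane be z = a·E + b·N + c.
Hole 2−Hole 1: −209a + 859b = 620.2;  Hole 3−Hole 1: −540a − 291b = 34.1.
Solving gives a = −0.39981, b = 0.62473.
Unit vector along 355° is (sin 355°, cos 355°) = (-0.0872, 0.9962).
Slope in that direction = a·(-0.0872) + b·(0.9962) = 0.65720.
Apparent dip = arctan|0.65720| = 33.3° (true dip is 36.6°, so apparent ≤ true as expected).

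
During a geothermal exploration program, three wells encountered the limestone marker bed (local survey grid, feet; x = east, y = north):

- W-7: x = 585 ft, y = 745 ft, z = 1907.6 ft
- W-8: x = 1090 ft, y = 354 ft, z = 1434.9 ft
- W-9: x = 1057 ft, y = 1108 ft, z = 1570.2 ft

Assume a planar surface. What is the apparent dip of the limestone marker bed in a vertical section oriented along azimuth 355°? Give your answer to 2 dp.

Let the plane be z = a·x + b·y + c.
W-8−W-7: 505a − 391b = −472.7;  W-9−W-7: 472a + 363b = −337.4.
Solving gives a = −0.82506, b = 0.14333.
Unit vector along 355° is (sin 355°, cos 355°) = (-0.0872, 0.9962).
Slope in that direction = a·(-0.0872) + b·(0.9962) = 0.21470.
Apparent dip = arctan|0.21470| = 12.12° (true dip is 39.9°, so apparent ≤ true as expected).

12.12°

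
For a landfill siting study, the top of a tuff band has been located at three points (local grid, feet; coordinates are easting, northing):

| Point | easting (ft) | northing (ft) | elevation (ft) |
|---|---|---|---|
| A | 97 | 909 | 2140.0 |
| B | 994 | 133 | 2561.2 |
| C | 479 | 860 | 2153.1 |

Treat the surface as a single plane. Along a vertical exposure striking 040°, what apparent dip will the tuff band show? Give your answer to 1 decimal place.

25.6°

Let the plane be z = a·easting + b·northing + c.
B−A: 897a − 776b = 421.2;  C−A: 382a − 49b = 13.1.
Solving gives a = −0.04148, b = −0.59073.
Unit vector along 040° is (sin 40°, cos 40°) = (0.6428, 0.7660).
Slope in that direction = a·(0.6428) + b·(0.7660) = −0.47919.
Apparent dip = arctan|0.47919| = 25.6° (true dip is 30.6°, so apparent ≤ true as expected).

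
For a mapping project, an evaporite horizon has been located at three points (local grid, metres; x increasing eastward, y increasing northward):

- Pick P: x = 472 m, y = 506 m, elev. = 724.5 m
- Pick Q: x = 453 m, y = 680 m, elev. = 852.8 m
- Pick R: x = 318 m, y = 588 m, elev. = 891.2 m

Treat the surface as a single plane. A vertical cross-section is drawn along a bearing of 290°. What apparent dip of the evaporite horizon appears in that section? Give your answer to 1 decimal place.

Two edge vectors: Pick P→Pick Q = (-19, 174, 128.3), Pick P→Pick R = (-154, 82, 166.7).
Normal n = (Pick P→Pick Q) × (Pick P→Pick R) = (18485.2, -16590.9, 25238).
So ∂z/∂x = −n_x/n_z = −0.73244 and ∂z/∂y = −n_y/n_z = 0.65738.
Unit vector along 290° is (sin 290°, cos 290°) = (-0.9397, 0.3420).
Slope in that direction = a·(-0.9397) + b·(0.3420) = 0.91310.
Apparent dip = arctan|0.91310| = 42.4° (true dip is 44.5°, so apparent ≤ true as expected).

42.4°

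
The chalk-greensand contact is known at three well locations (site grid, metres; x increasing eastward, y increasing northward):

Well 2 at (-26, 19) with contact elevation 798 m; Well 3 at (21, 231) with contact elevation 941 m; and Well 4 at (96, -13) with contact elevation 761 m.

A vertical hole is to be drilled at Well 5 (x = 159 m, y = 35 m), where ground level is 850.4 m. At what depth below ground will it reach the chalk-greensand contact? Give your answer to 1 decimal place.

63.3 m

Let the plane be z = a·x + b·y + c.
Well 3−Well 2: 47a + 212b = 143;  Well 4−Well 2: 122a − 32b = −37.
Solving gives a = −0.11941, b = 0.70100.
Then c = 798 − a·-26 − b·19 = 781.58.
At (159, 35): z_contact = −18.99 + 24.54 + 781.58 = 787.13 m.
Depth below ground = 850.4 − 787.13 = 63.3 m.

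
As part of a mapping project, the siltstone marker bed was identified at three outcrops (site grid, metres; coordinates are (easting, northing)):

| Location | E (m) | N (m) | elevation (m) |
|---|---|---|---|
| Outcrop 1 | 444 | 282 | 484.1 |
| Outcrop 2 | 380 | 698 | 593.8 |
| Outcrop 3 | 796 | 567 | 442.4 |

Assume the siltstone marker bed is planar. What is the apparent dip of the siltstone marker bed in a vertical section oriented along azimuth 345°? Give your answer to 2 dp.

16.03°

Two edge vectors: Outcrop 1→Outcrop 2 = (-64, 416, 109.7), Outcrop 1→Outcrop 3 = (352, 285, -41.7).
Normal n = (Outcrop 1→Outcrop 2) × (Outcrop 1→Outcrop 3) = (-48611.7, 35945.6, -164672).
So ∂z/∂E = −n_x/n_z = −0.29520 and ∂z/∂N = −n_y/n_z = 0.21829.
Unit vector along 345° is (sin 345°, cos 345°) = (-0.2588, 0.9659).
Slope in that direction = a·(-0.2588) + b·(0.9659) = 0.28725.
Apparent dip = arctan|0.28725| = 16.03° (true dip is 20.2°, so apparent ≤ true as expected).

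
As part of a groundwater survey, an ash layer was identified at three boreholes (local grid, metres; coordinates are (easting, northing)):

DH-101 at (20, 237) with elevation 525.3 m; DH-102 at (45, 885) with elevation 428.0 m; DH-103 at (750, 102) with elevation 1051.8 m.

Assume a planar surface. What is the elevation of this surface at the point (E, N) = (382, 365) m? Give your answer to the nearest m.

752 m

Two edge vectors: DH-101→DH-102 = (25, 648, -97.3), DH-101→DH-103 = (730, -135, 526.5).
Normal n = (DH-101→DH-102) × (DH-101→DH-103) = (328036.5, -84191.5, -476415).
So ∂z/∂E = −n_x/n_z = 0.68855 and ∂z/∂N = −n_y/n_z = −0.17672.
Intercept c from DH-101: 525.3 − 13.77 + 41.88 = 553.41.
At (382, 365): z = 263.0 − 64.5 + 553.41 = 751.9 m.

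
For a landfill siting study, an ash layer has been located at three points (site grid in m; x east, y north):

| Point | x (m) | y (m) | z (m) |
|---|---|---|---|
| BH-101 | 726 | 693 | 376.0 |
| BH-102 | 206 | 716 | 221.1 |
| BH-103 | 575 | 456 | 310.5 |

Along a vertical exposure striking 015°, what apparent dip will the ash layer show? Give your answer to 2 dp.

Two edge vectors: BH-101→BH-102 = (-520, 23, -154.9), BH-101→BH-103 = (-151, -237, -65.5).
Normal n = (BH-101→BH-102) × (BH-101→BH-103) = (-38217.8, -10670.1, 126713).
So ∂z/∂x = −n_x/n_z = 0.30161 and ∂z/∂y = −n_y/n_z = 0.08421.
Unit vector along 015° is (sin 15°, cos 15°) = (0.2588, 0.9659).
Slope in that direction = a·(0.2588) + b·(0.9659) = 0.15940.
Apparent dip = arctan|0.15940| = 9.06° (true dip is 17.4°, so apparent ≤ true as expected).

9.06°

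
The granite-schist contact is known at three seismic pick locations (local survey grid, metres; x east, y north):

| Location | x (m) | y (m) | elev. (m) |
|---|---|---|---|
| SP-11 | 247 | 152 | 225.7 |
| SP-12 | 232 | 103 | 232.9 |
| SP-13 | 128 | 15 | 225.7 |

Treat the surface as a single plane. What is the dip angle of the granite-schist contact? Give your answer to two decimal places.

Two edge vectors: SP-11→SP-12 = (-15, -49, 7.2), SP-11→SP-13 = (-119, -137, 0).
Normal n = (SP-11→SP-12) × (SP-11→SP-13) = (986.4, -856.8, -3776).
So ∂z/∂x = −n_x/n_z = 0.26123 and ∂z/∂y = −n_y/n_z = −0.22691.
Gradient magnitude |∇z| = √(a² + b²) = √(0.06824 + 0.05149) = 0.34602.
True dip = arctan(0.34602) = 19.09°, dipping toward NW (azimuth ≈ 311°).

19.09°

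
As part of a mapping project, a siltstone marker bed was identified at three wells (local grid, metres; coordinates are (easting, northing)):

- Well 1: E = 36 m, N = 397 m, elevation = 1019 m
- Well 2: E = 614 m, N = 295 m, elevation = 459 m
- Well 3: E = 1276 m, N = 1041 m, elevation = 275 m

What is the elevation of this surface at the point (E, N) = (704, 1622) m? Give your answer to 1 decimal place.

Two edge vectors: Well 1→Well 2 = (578, -102, -560), Well 1→Well 3 = (1240, 644, -744).
Normal n = (Well 1→Well 2) × (Well 1→Well 3) = (436528, -264368, 498712).
So ∂z/∂E = −n_x/n_z = −0.875311 and ∂z/∂N = −n_y/n_z = 0.530102.
Intercept c from Well 1: 1019 + 31.51 − 210.45 = 840.06.
At (704, 1622): z = −616.2 + 859.8 + 840.06 = 1083.7 m.

1083.7 m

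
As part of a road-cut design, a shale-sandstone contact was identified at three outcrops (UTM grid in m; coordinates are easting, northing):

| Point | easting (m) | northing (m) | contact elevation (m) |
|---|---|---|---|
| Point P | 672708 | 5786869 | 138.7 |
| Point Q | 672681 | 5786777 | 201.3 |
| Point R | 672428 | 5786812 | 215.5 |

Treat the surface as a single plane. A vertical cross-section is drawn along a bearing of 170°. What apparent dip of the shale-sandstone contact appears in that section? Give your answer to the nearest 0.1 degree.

Let the plane be z = a·easting + b·northing + c.
Point Q−Point P: −27a − 92b = 62.6;  Point R−Point P: −280a − 57b = 76.8.
Solving gives a = −0.14440, b = −0.63806.
Unit vector along 170° is (sin 170°, cos 170°) = (0.1736, -0.9848).
Slope in that direction = a·(0.1736) + b·(-0.9848) = 0.60329.
Apparent dip = arctan|0.60329| = 31.1° (true dip is 33.2°, so apparent ≤ true as expected).

31.1°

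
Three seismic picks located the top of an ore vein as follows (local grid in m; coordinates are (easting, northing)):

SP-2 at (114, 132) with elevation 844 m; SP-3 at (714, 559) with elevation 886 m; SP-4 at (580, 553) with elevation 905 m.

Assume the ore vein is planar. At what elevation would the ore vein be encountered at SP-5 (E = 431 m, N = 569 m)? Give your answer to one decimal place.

933.3 m

Let the plane be z = a·E + b·N + c.
SP-3−SP-2: 600a + 427b = 42;  SP-4−SP-2: 466a + 421b = 61.
Solving gives a = −0.15601, b = 0.31758.
Then c = 844 − a·114 − b·132 = 819.86.
At (431, 569): z = −67.2 + 180.7 + 819.86 = 933.3 m.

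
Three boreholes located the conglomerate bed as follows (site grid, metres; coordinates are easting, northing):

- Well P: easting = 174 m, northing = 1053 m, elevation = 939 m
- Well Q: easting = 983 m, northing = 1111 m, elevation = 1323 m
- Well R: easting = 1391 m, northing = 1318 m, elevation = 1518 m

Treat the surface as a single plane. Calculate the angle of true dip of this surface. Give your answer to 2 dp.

25.37°

Two edge vectors: Well P→Well Q = (809, 58, 384), Well P→Well R = (1217, 265, 579).
Normal n = (Well P→Well Q) × (Well P→Well R) = (-68178, -1083, 143799).
So ∂z/∂easting = −n_x/n_z = 0.47412 and ∂z/∂northing = −n_y/n_z = 0.00753.
Gradient magnitude |∇z| = √(a² + b²) = √(0.22479 + 0.00006) = 0.47418.
True dip = arctan(0.47418) = 25.37°, dipping toward W (azimuth ≈ 269°).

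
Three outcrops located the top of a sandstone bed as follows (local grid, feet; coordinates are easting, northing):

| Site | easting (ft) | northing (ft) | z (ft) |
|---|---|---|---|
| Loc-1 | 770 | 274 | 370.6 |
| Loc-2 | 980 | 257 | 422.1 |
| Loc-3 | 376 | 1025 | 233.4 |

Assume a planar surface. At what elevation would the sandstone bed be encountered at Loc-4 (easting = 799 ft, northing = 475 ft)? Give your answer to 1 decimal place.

Let the plane be z = a·easting + b·northing + c.
Loc-2−Loc-1: 210a − 17b = 51.5;  Loc-3−Loc-1: −394a + 751b = −137.2.
Solving gives a = 0.240670, b = −0.056426.
Then c = 370.6 − a·770 − b·274 = 200.74.
At (799, 475): z = 192.3 − 26.8 + 200.74 = 366.2 ft.

366.2 ft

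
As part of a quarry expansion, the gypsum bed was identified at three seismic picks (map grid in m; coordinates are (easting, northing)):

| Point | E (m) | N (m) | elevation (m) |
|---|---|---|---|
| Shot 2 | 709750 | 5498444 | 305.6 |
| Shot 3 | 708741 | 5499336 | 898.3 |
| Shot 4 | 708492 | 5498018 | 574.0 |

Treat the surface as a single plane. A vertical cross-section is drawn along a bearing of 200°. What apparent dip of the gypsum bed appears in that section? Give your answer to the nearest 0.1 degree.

Let the plane be z = a·E + b·N + c.
Shot 3−Shot 2: −1009a + 892b = 592.7;  Shot 4−Shot 2: −1258a − 426b = 268.4.
Solving gives a = −0.31695, b = 0.30593.
Unit vector along 200° is (sin 200°, cos 200°) = (-0.3420, -0.9397).
Slope in that direction = a·(-0.3420) + b·(-0.9397) = −0.17908.
Apparent dip = arctan|0.17908| = 10.2° (true dip is 23.8°, so apparent ≤ true as expected).

10.2°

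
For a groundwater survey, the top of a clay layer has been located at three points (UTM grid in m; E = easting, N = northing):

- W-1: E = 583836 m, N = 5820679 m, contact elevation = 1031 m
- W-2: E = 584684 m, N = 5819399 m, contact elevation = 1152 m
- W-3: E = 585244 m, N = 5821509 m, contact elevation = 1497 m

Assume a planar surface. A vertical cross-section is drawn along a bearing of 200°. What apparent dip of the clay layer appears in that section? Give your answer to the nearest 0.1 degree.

10.2°

Let the plane be z = a·E + b·N + c.
W-2−W-1: 848a − 1280b = 121;  W-3−W-1: 1408a + 830b = 466.
Solving gives a = 0.27809, b = 0.08970.
Unit vector along 200° is (sin 200°, cos 200°) = (-0.3420, -0.9397).
Slope in that direction = a·(-0.3420) + b·(-0.9397) = −0.17940.
Apparent dip = arctan|0.17940| = 10.2° (true dip is 16.3°, so apparent ≤ true as expected).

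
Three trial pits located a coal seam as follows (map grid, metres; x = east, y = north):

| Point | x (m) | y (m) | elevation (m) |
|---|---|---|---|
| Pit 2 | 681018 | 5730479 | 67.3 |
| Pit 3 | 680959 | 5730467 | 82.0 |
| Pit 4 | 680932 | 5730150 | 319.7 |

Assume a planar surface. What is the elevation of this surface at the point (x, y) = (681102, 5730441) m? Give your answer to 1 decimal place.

Let the plane be z = a·x + b·y + c.
Pit 3−Pit 2: −59a − 12b = 14.7;  Pit 4−Pit 2: −86a − 329b = 252.4.
Solving gives a = −0.098345938, b = −0.741465803.
Then c = 67.3 − a·681018 − b·5730479 = 4315996.87.
At (681102, 5730441): z = −66983.6 − 4248926.0 + 4315996.87 = 87.2 m.

87.2 m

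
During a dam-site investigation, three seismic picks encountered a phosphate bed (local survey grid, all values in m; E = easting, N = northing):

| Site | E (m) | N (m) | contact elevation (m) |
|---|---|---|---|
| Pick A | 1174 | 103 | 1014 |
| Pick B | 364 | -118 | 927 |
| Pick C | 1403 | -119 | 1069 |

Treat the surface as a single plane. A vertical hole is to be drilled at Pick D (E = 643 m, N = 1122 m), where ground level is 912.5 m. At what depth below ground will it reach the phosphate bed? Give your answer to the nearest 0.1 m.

Let the plane be z = a·E + b·N + c.
Pick B−Pick A: −810a − 221b = −87;  Pick C−Pick A: 229a − 222b = 55.
Solving gives a = 0.136567, b = −0.106875.
Then c = 1014 − a·1174 − b·103 = 864.68.
At (643, 1122): z_contact = 87.81 − 119.91 + 864.68 = 832.58 m.
Depth below ground = 912.5 − 832.58 = 79.9 m.

79.9 m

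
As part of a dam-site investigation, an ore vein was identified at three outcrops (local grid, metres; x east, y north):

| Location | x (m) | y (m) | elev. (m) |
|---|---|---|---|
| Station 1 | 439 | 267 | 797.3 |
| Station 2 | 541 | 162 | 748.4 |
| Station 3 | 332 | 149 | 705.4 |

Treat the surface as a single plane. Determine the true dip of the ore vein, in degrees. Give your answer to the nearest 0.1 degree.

Let the plane be z = a·x + b·y + c.
Station 2−Station 1: 102a − 105b = −48.9;  Station 3−Station 1: −107a − 118b = −91.9.
Solving gives a = 0.16670, b = 0.62765.
Gradient magnitude |∇z| = √(a² + b²) = √(0.02779 + 0.39395) = 0.64941.
True dip = arctan(0.64941) = 33.0°, dipping toward SSW (azimuth ≈ 195°).

33.0°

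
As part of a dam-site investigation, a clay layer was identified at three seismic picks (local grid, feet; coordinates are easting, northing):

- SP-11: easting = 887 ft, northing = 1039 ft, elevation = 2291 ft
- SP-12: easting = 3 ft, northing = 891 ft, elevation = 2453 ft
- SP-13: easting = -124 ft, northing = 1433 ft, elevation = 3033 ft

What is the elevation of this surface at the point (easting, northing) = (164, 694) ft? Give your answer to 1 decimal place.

Two edge vectors: SP-11→SP-12 = (-884, -148, 162), SP-11→SP-13 = (-1011, 394, 742).
Normal n = (SP-11→SP-12) × (SP-11→SP-13) = (-173644, 492146, -497924).
So ∂z/∂easting = −n_x/n_z = −0.348736 and ∂z/∂northing = −n_y/n_z = 0.988396.
Intercept c from SP-11: 2291 + 309.33 − 1026.94 = 1573.39.
At (164, 694): z = −57.2 + 685.9 + 1573.39 = 2202.1 ft.

2202.1 ft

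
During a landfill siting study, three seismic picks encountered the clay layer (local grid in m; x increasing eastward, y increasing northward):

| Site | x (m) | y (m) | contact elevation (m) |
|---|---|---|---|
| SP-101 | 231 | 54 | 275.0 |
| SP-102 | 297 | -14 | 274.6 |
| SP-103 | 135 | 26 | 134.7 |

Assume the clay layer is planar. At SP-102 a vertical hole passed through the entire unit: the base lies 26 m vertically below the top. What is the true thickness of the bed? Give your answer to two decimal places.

13.85 m

Two edge vectors: SP-101→SP-102 = (66, -68, -0.4), SP-101→SP-103 = (-96, -28, -140.3).
Normal n = (SP-101→SP-102) × (SP-101→SP-103) = (9529.2, 9298.2, -8376).
So ∂z/∂x = −n_x/n_z = 1.13768 and ∂z/∂y = −n_y/n_z = 1.11010.
|∇z| = √(a²+b²) = 1.58954, so dip δ = arctan(1.58954) = 57.83°.
True thickness = vertical thickness × cos δ = 26 × cos 57.83° = 13.85 m.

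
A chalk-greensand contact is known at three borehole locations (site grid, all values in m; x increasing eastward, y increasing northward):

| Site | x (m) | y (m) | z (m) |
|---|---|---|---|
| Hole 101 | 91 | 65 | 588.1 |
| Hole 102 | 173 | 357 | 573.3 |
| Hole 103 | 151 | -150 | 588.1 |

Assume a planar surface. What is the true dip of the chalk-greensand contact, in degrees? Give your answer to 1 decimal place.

5.4°

Let the plane be z = a·x + b·y + c.
Hole 102−Hole 101: 82a + 292b = −14.8;  Hole 103−Hole 101: 60a − 215b = 0.
Solving gives a = −0.09053, b = −0.02526.
Gradient magnitude |∇z| = √(a² + b²) = √(0.00820 + 0.00064) = 0.09399.
True dip = arctan(0.09399) = 5.4°, dipping toward ENE (azimuth ≈ 074°).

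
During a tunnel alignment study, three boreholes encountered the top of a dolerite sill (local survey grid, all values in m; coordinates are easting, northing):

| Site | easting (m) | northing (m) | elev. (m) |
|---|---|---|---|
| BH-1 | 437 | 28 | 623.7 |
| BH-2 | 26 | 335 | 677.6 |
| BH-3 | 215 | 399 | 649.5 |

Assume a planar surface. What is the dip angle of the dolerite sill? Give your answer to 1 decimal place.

Two edge vectors: BH-1→BH-2 = (-411, 307, 53.9), BH-1→BH-3 = (-222, 371, 25.8).
Normal n = (BH-1→BH-2) × (BH-1→BH-3) = (-12076.3, -1362, -84327).
So ∂z/∂easting = −n_x/n_z = −0.14321 and ∂z/∂northing = −n_y/n_z = −0.01615.
Gradient magnitude |∇z| = √(a² + b²) = √(0.02051 + 0.00026) = 0.14412.
True dip = arctan(0.14412) = 8.2°, dipping toward E (azimuth ≈ 084°).

8.2°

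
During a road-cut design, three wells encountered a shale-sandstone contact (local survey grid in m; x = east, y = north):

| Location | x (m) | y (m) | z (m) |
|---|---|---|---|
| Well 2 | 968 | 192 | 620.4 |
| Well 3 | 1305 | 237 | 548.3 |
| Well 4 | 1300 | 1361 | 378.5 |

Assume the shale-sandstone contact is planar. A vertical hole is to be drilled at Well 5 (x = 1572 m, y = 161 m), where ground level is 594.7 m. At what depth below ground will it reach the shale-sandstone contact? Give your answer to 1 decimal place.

86.6 m

Let the plane be z = a·x + b·y + c.
Well 3−Well 2: 337a + 45b = −72.1;  Well 4−Well 2: 332a + 1169b = −241.9.
Solving gives a = −0.193659, b = −0.151929.
Then c = 620.4 − a·968 − b·192 = 837.03.
At (1572, 161): z_contact = −304.43 − 24.46 + 837.03 = 508.14 m.
Depth below ground = 594.7 − 508.14 = 86.6 m.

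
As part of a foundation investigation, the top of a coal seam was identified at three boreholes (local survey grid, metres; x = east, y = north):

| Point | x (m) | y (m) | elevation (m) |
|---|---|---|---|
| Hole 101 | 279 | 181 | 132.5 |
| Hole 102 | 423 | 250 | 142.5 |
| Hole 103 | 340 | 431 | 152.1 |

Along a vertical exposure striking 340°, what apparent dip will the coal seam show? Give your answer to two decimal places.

3.04°

Two edge vectors: Hole 101→Hole 102 = (144, 69, 10), Hole 101→Hole 103 = (61, 250, 19.6).
Normal n = (Hole 101→Hole 102) × (Hole 101→Hole 103) = (-1147.6, -2212.4, 31791).
So ∂z/∂x = −n_x/n_z = 0.03610 and ∂z/∂y = −n_y/n_z = 0.06959.
Unit vector along 340° is (sin 340°, cos 340°) = (-0.3420, 0.9397).
Slope in that direction = a·(-0.3420) + b·(0.9397) = 0.05305.
Apparent dip = arctan|0.05305| = 3.04° (true dip is 4.5°, so apparent ≤ true as expected).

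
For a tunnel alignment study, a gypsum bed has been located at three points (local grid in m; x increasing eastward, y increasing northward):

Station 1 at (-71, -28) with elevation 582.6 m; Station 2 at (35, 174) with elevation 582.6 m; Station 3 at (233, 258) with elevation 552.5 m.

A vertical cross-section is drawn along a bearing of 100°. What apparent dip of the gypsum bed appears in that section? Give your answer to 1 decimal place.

11.9°

Two edge vectors: Station 1→Station 2 = (106, 202, 0), Station 1→Station 3 = (304, 286, -30.1).
Normal n = (Station 1→Station 2) × (Station 1→Station 3) = (-6080.2, 3190.6, -31092).
So ∂z/∂x = −n_x/n_z = −0.19556 and ∂z/∂y = −n_y/n_z = 0.10262.
Unit vector along 100° is (sin 100°, cos 100°) = (0.9848, -0.1736).
Slope in that direction = a·(0.9848) + b·(-0.1736) = −0.21040.
Apparent dip = arctan|0.21040| = 11.9° (true dip is 12.5°, so apparent ≤ true as expected).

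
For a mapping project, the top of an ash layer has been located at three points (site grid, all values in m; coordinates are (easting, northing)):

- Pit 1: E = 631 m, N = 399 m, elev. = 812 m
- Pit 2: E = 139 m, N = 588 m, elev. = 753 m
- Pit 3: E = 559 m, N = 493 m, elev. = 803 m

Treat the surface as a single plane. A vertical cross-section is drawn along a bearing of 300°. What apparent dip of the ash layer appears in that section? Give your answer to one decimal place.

Let the plane be z = a·E + b·N + c.
Pit 2−Pit 1: −492a + 189b = −59;  Pit 3−Pit 1: −72a + 94b = −9.
Solving gives a = 0.11780, b = −0.00551.
Unit vector along 300° is (sin 300°, cos 300°) = (-0.8660, 0.5000).
Slope in that direction = a·(-0.8660) + b·(0.5000) = −0.10478.
Apparent dip = arctan|0.10478| = 6.0° (true dip is 6.7°, so apparent ≤ true as expected).

6.0°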